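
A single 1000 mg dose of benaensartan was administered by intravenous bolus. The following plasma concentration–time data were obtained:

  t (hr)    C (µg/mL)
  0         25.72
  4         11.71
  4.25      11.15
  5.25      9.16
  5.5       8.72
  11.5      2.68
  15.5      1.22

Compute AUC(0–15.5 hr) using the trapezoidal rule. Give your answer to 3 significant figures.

AUC = 132 µg/mL·hr

Trapezoidal AUC_0→15.5:
  [0→4]: (25.72+11.71)/2 × 4 = 74.86
  [4→4.25]: (11.71+11.15)/2 × 0.25 = 2.8575
  [4.25→5.25]: (11.15+9.16)/2 × 1 = 10.155
  [5.25→5.5]: (9.16+8.72)/2 × 0.25 = 2.235
  [5.5→11.5]: (8.72+2.68)/2 × 6 = 34.2
  [11.5→15.5]: (2.68+1.22)/2 × 4 = 7.8
  Sum = 132.1075 µg/mL·hr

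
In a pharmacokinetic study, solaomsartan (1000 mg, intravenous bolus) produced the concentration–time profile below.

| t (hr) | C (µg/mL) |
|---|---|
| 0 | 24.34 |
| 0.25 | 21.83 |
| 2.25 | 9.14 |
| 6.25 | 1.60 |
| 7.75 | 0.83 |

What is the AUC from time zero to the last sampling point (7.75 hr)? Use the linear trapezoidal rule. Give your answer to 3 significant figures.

AUC = 60.0 µg/mL·hr

Trapezoidal AUC_0→7.75:
  [0→0.25]: (24.34+21.83)/2 × 0.25 = 5.77125
  [0.25→2.25]: (21.83+9.14)/2 × 2 = 30.97
  [2.25→6.25]: (9.14+1.60)/2 × 4 = 21.48
  [6.25→7.75]: (1.60+0.83)/2 × 1.5 = 1.8225
  Sum = 60.04375 µg/mL·hr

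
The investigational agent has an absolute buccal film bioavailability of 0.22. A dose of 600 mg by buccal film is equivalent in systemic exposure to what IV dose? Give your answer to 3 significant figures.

D_iv = 132 mg

Systemic exposure from an extravascular dose = F × D_ev, so the equivalent IV dose is F × D_ev.
D_iv = F × D_ev = 0.22 × 600 = 132 mg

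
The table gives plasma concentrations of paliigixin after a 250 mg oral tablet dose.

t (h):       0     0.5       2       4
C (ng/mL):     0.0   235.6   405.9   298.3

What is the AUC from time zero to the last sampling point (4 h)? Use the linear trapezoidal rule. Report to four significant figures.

AUC = 1244 ng/mL·h

Trapezoidal AUC_0→4:
  [0→0.5]: (0.0+235.6)/2 × 0.5 = 58.9
  [0.5→2]: (235.6+405.9)/2 × 1.5 = 481.125
  [2→4]: (405.9+298.3)/2 × 2 = 704.2
  Sum = 1244.225 ng/mL·h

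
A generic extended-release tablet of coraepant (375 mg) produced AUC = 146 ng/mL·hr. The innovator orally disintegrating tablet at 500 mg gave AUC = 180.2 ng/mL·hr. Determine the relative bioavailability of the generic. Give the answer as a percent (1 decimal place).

F_rel = (AUC_test/D_test) / (AUC_ref/D_ref)
      = (146/375) / (180.2/500)
      = 0.389333 / 0.3604 = 1.0803 = 108.03%

F_rel = 108.0%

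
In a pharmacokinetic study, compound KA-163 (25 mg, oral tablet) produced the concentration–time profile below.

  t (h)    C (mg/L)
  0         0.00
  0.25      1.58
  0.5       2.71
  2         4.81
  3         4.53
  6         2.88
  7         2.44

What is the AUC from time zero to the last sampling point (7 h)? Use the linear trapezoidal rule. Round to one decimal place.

AUC = 24.8 mg/L·h

Trapezoidal AUC_0→7:
  [0→0.25]: (0.00+1.58)/2 × 0.25 = 0.1975
  [0.25→0.5]: (1.58+2.71)/2 × 0.25 = 0.53625
  [0.5→2]: (2.71+4.81)/2 × 1.5 = 5.64
  [2→3]: (4.81+4.53)/2 × 1 = 4.67
  [3→6]: (4.53+2.88)/2 × 3 = 11.115
  [6→7]: (2.88+2.44)/2 × 1 = 2.66
  Sum = 24.81875 mg/L·h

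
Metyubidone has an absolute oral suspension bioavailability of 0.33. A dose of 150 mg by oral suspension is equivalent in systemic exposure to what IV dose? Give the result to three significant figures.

D_iv = 49.5 mg

Systemic exposure from an extravascular dose = F × D_ev, so the equivalent IV dose is F × D_ev.
D_iv = F × D_ev = 0.33 × 150 = 49.5 mg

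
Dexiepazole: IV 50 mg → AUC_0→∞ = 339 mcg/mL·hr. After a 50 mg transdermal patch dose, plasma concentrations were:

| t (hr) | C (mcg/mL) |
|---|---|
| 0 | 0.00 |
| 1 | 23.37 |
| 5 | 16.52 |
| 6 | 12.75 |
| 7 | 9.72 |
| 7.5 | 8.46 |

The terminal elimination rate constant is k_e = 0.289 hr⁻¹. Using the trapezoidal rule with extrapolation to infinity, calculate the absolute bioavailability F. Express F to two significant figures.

F = 0.45

Trapezoidal AUC_0→7.5 (transdermal patch):
  [0→1]: (0.00+23.37)/2 × 1 = 11.685
  [1→5]: (23.37+16.52)/2 × 4 = 79.78
  [5→6]: (16.52+12.75)/2 × 1 = 14.635
  [6→7]: (12.75+9.72)/2 × 1 = 11.235
  [7→7.5]: (9.72+8.46)/2 × 0.5 = 4.545
  Sum = 121.88 mcg/mL·hr
Tail: C_last/k_e = 8.46/0.289 = 29.273
AUC_0→∞ (transdermal patch) = 121.88 + 29.273 = 151.153 mcg/mL·hr
F = (AUC_ev/D_ev)/(AUC_iv/D_iv) = (151.153/50)/(339/50) = 3.02306/6.78 = 0.4459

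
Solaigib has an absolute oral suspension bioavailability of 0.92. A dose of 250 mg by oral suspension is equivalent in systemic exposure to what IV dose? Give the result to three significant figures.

D_iv = 230 mg

Systemic exposure from an extravascular dose = F × D_ev, so the equivalent IV dose is F × D_ev.
D_iv = F × D_ev = 0.92 × 250 = 230 mg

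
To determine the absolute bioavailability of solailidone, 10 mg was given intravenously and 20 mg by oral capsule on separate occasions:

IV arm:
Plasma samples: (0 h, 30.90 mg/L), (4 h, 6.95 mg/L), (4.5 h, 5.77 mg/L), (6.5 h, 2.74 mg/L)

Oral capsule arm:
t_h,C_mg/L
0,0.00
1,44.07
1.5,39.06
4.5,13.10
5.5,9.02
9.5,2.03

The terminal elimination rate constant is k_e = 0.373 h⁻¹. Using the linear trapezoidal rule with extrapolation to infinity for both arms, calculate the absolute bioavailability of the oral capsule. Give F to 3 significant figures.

Trapezoidal AUC_0→6.5 (IV):
  [0→4]: (30.90+6.95)/2 × 4 = 75.7
  [4→4.5]: (6.95+5.77)/2 × 0.5 = 3.18
  [4.5→6.5]: (5.77+2.74)/2 × 2 = 8.51
  Sum = 87.39 mg/L·h
IV tail: 2.74/0.373 = 7.346; AUC_iv,0→∞ = 87.39 + 7.346 = 94.736 mg/L·h
Trapezoidal AUC_0→9.5 (oral capsule):
  [0→1]: (0.00+44.07)/2 × 1 = 22.035
  [1→1.5]: (44.07+39.06)/2 × 0.5 = 20.7825
  [1.5→4.5]: (39.06+13.10)/2 × 3 = 78.24
  [4.5→5.5]: (13.10+9.02)/2 × 1 = 11.06
  [5.5→9.5]: (9.02+2.03)/2 × 4 = 22.1
  Sum = 154.2175 mg/L·h
oral capsule tail: 2.03/0.373 = 5.442; AUC_ev,0→∞ = 154.2175 + 5.442 = 159.6595 mg/L·h
F = (AUC_ev/D_ev)/(AUC_iv/D_iv) = (159.6595/20)/(94.736/10) = 7.982975/9.4736 = 0.8427

F = 0.843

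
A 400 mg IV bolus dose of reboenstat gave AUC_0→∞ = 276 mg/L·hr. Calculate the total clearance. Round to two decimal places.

CL = 1.45 L/hr

CL = Dose_iv / AUC_0→∞
   = 400 / 276 = 1.44928 L/hr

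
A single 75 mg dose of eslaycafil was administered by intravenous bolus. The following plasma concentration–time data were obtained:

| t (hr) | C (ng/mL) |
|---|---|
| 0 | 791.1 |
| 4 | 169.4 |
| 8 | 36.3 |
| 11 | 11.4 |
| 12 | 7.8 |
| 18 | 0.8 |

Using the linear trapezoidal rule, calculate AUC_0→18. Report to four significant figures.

Trapezoidal AUC_0→18:
  [0→4]: (791.1+169.4)/2 × 4 = 1921.0
  [4→8]: (169.4+36.3)/2 × 4 = 411.4
  [8→11]: (36.3+11.4)/2 × 3 = 71.55
  [11→12]: (11.4+7.8)/2 × 1 = 9.6
  [12→18]: (7.8+0.8)/2 × 6 = 25.8
  Sum = 2439.35 ng/mL·hr

AUC = 2439 ng/mL·hr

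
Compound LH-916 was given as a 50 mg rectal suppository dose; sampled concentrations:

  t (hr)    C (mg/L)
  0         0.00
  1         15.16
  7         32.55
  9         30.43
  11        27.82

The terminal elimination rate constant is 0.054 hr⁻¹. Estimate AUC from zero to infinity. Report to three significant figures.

Trapezoidal AUC_0→11:
  [0→1]: (0.00+15.16)/2 × 1 = 7.58
  [1→7]: (15.16+32.55)/2 × 6 = 143.13
  [7→9]: (32.55+30.43)/2 × 2 = 62.98
  [9→11]: (30.43+27.82)/2 × 2 = 58.25
  Sum = 271.94 mg/L·hr
Extrapolated tail: C_last / k_e = 27.82 / 0.054 = 515.185
AUC_0→∞ = 271.94 + 515.185 = 787.125 mg/L·hr

AUC = 787 mg/L·hr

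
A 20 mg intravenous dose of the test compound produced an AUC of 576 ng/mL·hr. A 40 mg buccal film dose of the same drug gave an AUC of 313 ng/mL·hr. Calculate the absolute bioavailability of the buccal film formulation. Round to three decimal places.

F = 0.272

F = (AUC_ev / D_ev) / (AUC_iv / D_iv)
  = (313/40) / (576/20)
  = 7.825 / 28.8 = 0.2717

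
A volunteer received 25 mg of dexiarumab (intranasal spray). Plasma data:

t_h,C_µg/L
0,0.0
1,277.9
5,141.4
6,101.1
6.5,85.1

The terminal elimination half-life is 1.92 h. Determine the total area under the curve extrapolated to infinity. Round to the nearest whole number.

Trapezoidal AUC_0→6.5:
  [0→1]: (0.0+277.9)/2 × 1 = 138.95
  [1→5]: (277.9+141.4)/2 × 4 = 838.6
  [5→6]: (141.4+101.1)/2 × 1 = 121.25
  [6→6.5]: (101.1+85.1)/2 × 0.5 = 46.55
  Sum = 1145.35 µg/L·h
k_e = ln2 / t½ = 0.693147 / 1.92 = 0.3610 h^-1
Extrapolated tail: C_last / k_e = 85.1 / 0.361 = 235.734
AUC_0→∞ = 1145.35 + 235.734 = 1381.084 µg/L·h

AUC = 1381 µg/L·h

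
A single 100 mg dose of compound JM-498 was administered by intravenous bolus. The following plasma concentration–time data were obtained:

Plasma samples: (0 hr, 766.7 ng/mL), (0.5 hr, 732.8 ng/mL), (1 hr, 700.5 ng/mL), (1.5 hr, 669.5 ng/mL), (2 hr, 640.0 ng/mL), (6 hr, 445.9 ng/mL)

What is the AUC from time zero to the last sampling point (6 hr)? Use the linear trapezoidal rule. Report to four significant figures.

Trapezoidal AUC_0→6:
  [0→0.5]: (766.7+732.8)/2 × 0.5 = 374.875
  [0.5→1]: (732.8+700.5)/2 × 0.5 = 358.325
  [1→1.5]: (700.5+669.5)/2 × 0.5 = 342.5
  [1.5→2]: (669.5+640.0)/2 × 0.5 = 327.375
  [2→6]: (640.0+445.9)/2 × 4 = 2171.8
  Sum = 3574.875 ng/mL·hr

AUC = 3575 ng/mL·hr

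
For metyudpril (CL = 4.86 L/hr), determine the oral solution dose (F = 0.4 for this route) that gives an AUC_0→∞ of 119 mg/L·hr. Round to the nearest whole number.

Dose = CL × AUC_0→∞ / F
     = 4.86 × 119 / 0.4 = 1445.85 mg

Dose = 1446 mg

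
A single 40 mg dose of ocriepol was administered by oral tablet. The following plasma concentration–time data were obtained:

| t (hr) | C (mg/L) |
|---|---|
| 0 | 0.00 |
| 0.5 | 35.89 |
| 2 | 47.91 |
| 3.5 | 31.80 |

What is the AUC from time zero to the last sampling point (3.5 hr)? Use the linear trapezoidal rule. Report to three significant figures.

Trapezoidal AUC_0→3.5:
  [0→0.5]: (0.00+35.89)/2 × 0.5 = 8.9725
  [0.5→2]: (35.89+47.91)/2 × 1.5 = 62.85
  [2→3.5]: (47.91+31.80)/2 × 1.5 = 59.7825
  Sum = 131.605 mg/L·hr

AUC = 132 mg/L·hr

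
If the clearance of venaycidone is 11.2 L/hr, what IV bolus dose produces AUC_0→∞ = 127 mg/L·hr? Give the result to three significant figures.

Dose_iv = CL × AUC_0→∞
     = 11.2 × 127 = 1422.4 mg

Dose = 1420 mg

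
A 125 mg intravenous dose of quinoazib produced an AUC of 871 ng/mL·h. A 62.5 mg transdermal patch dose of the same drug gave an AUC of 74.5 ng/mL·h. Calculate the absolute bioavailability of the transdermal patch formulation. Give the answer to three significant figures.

F = (AUC_ev / D_ev) / (AUC_iv / D_iv)
  = (74.5/62.5) / (871/125)
  = 1.192 / 6.968 = 0.1711

F = 0.171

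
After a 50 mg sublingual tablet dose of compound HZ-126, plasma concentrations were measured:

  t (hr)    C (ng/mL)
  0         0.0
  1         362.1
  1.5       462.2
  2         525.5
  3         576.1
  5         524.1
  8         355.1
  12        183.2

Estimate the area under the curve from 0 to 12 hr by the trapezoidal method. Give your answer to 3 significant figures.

AUC = 4680 ng/mL·hr

Trapezoidal AUC_0→12:
  [0→1]: (0.0+362.1)/2 × 1 = 181.05
  [1→1.5]: (362.1+462.2)/2 × 0.5 = 206.075
  [1.5→2]: (462.2+525.5)/2 × 0.5 = 246.925
  [2→3]: (525.5+576.1)/2 × 1 = 550.8
  [3→5]: (576.1+524.1)/2 × 2 = 1100.2
  [5→8]: (524.1+355.1)/2 × 3 = 1318.8
  [8→12]: (355.1+183.2)/2 × 4 = 1076.6
  Sum = 4680.45 ng/mL·hr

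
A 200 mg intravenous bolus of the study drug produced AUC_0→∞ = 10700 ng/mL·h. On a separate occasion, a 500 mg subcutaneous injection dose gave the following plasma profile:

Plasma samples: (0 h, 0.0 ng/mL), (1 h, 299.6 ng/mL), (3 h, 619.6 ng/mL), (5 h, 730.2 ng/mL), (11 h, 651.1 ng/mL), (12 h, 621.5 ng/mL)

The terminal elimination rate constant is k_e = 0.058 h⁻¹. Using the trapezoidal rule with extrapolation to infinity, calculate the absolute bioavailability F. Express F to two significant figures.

F = 0.67

Trapezoidal AUC_0→12 (subcutaneous injection):
  [0→1]: (0.0+299.6)/2 × 1 = 149.8
  [1→3]: (299.6+619.6)/2 × 2 = 919.2
  [3→5]: (619.6+730.2)/2 × 2 = 1349.8
  [5→11]: (730.2+651.1)/2 × 6 = 4143.9
  [11→12]: (651.1+621.5)/2 × 1 = 636.3
  Sum = 7199.0 ng/mL·h
Tail: C_last/k_e = 621.5/0.058 = 10715.517
AUC_0→∞ (subcutaneous injection) = 7199.0 + 10715.517 = 17914.517 ng/mL·h
F = (AUC_ev/D_ev)/(AUC_iv/D_iv) = (17914.517/500)/(10700/200) = 35.829034/53.5 = 0.6697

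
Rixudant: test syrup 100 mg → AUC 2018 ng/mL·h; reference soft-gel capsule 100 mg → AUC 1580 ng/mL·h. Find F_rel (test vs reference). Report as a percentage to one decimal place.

F_rel = 127.7%

F_rel = (AUC_test/D_test) / (AUC_ref/D_ref)
      = (2018/100) / (1580/100)
      = 20.18 / 15.8 = 1.2772 = 127.72%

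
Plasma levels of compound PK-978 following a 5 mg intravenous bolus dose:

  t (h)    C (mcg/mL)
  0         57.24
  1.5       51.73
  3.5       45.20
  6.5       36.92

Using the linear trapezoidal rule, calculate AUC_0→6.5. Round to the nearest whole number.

AUC = 302 mcg/mL·h

Trapezoidal AUC_0→6.5:
  [0→1.5]: (57.24+51.73)/2 × 1.5 = 81.7275
  [1.5→3.5]: (51.73+45.20)/2 × 2 = 96.93
  [3.5→6.5]: (45.20+36.92)/2 × 3 = 123.18
  Sum = 301.8375 mcg/mL·h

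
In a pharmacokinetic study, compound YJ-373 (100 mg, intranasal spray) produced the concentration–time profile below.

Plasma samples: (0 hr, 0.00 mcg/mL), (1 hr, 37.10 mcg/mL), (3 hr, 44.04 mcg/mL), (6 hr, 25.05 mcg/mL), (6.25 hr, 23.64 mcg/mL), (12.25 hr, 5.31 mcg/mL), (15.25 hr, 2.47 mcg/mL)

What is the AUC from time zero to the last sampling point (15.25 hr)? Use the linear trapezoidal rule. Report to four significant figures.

Trapezoidal AUC_0→15.25:
  [0→1]: (0.00+37.10)/2 × 1 = 18.55
  [1→3]: (37.10+44.04)/2 × 2 = 81.14
  [3→6]: (44.04+25.05)/2 × 3 = 103.635
  [6→6.25]: (25.05+23.64)/2 × 0.25 = 6.08625
  [6.25→12.25]: (23.64+5.31)/2 × 6 = 86.85
  [12.25→15.25]: (5.31+2.47)/2 × 3 = 11.67
  Sum = 307.93125 mcg/mL·hr

AUC = 307.9 mcg/mL·hr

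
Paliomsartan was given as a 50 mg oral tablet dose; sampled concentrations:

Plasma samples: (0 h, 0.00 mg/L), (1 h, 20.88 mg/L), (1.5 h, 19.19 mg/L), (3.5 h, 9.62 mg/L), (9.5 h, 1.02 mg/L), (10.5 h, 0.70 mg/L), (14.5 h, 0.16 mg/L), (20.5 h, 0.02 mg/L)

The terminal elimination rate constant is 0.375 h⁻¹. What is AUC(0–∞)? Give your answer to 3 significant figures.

AUC = 84.4 mg/L·h

Trapezoidal AUC_0→20.5:
  [0→1]: (0.00+20.88)/2 × 1 = 10.44
  [1→1.5]: (20.88+19.19)/2 × 0.5 = 10.0175
  [1.5→3.5]: (19.19+9.62)/2 × 2 = 28.81
  [3.5→9.5]: (9.62+1.02)/2 × 6 = 31.92
  [9.5→10.5]: (1.02+0.70)/2 × 1 = 0.86
  [10.5→14.5]: (0.70+0.16)/2 × 4 = 1.72
  [14.5→20.5]: (0.16+0.02)/2 × 6 = 0.54
  Sum = 84.3075 mg/L·h
Extrapolated tail: C_last / k_e = 0.02 / 0.375 = 0.053
AUC_0→∞ = 84.3075 + 0.053 = 84.3605 mg/L·h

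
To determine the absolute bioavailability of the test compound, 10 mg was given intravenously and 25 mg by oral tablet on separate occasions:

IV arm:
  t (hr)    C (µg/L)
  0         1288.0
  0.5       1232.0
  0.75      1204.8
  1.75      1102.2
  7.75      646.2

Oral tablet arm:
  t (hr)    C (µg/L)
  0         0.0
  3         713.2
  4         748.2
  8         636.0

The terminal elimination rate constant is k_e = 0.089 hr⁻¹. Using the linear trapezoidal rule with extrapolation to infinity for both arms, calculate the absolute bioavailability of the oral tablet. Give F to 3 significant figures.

F = 0.321

Trapezoidal AUC_0→7.75 (IV):
  [0→0.5]: (1288.0+1232.0)/2 × 0.5 = 630.0
  [0.5→0.75]: (1232.0+1204.8)/2 × 0.25 = 304.6
  [0.75→1.75]: (1204.8+1102.2)/2 × 1 = 1153.5
  [1.75→7.75]: (1102.2+646.2)/2 × 6 = 5245.2
  Sum = 7333.3 µg/L·hr
IV tail: 646.2/0.089 = 7260.674; AUC_iv,0→∞ = 7333.3 + 7260.674 = 14593.974 µg/L·hr
Trapezoidal AUC_0→8 (oral tablet):
  [0→3]: (0.0+713.2)/2 × 3 = 1069.8
  [3→4]: (713.2+748.2)/2 × 1 = 730.7
  [4→8]: (748.2+636.0)/2 × 4 = 2768.4
  Sum = 4568.9 µg/L·hr
oral tablet tail: 636.0/0.089 = 7146.067; AUC_ev,0→∞ = 4568.9 + 7146.067 = 11714.967 µg/L·hr
F = (AUC_ev/D_ev)/(AUC_iv/D_iv) = (11714.967/25)/(14593.974/10) = 468.59868/1459.3974 = 0.3211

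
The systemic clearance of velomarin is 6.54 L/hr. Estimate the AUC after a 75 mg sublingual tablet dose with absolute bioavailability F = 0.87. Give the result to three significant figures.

AUC_0→∞ = F × Dose / CL
        = 0.87 × 75 / 6.54 = 9.97706 mg/L·hr

AUC = 9.98 mg/L·hr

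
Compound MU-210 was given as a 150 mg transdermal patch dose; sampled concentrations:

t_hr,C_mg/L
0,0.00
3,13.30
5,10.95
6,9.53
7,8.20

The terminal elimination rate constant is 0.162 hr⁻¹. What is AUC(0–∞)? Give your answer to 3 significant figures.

Trapezoidal AUC_0→7:
  [0→3]: (0.00+13.30)/2 × 3 = 19.95
  [3→5]: (13.30+10.95)/2 × 2 = 24.25
  [5→6]: (10.95+9.53)/2 × 1 = 10.24
  [6→7]: (9.53+8.20)/2 × 1 = 8.865
  Sum = 63.305 mg/L·hr
Extrapolated tail: C_last / k_e = 8.20 / 0.162 = 50.617
AUC_0→∞ = 63.305 + 50.617 = 113.922 mg/L·hr

AUC = 114 mg/L·hr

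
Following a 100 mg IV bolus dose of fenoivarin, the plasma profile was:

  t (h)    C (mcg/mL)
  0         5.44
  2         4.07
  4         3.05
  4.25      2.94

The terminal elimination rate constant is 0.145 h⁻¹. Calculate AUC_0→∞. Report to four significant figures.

AUC = 37.65 mcg/mL·h

Trapezoidal AUC_0→4.25:
  [0→2]: (5.44+4.07)/2 × 2 = 9.51
  [2→4]: (4.07+3.05)/2 × 2 = 7.12
  [4→4.25]: (3.05+2.94)/2 × 0.25 = 0.74875
  Sum = 17.37875 mcg/mL·h
Extrapolated tail: C_last / k_e = 2.94 / 0.145 = 20.276
AUC_0→∞ = 17.37875 + 20.276 = 37.65475 mcg/mL·h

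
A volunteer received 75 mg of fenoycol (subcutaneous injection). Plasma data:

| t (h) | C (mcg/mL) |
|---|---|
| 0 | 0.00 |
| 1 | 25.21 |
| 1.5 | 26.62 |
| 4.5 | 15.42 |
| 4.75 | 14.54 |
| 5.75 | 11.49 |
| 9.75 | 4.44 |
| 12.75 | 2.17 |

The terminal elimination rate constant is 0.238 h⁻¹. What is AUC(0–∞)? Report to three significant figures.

AUC = 156 mcg/mL·h

Trapezoidal AUC_0→12.75:
  [0→1]: (0.00+25.21)/2 × 1 = 12.605
  [1→1.5]: (25.21+26.62)/2 × 0.5 = 12.9575
  [1.5→4.5]: (26.62+15.42)/2 × 3 = 63.06
  [4.5→4.75]: (15.42+14.54)/2 × 0.25 = 3.745
  [4.75→5.75]: (14.54+11.49)/2 × 1 = 13.015
  [5.75→9.75]: (11.49+4.44)/2 × 4 = 31.86
  [9.75→12.75]: (4.44+2.17)/2 × 3 = 9.915
  Sum = 147.1575 mcg/mL·h
Extrapolated tail: C_last / k_e = 2.17 / 0.238 = 9.118
AUC_0→∞ = 147.1575 + 9.118 = 156.2755 mcg/mL·h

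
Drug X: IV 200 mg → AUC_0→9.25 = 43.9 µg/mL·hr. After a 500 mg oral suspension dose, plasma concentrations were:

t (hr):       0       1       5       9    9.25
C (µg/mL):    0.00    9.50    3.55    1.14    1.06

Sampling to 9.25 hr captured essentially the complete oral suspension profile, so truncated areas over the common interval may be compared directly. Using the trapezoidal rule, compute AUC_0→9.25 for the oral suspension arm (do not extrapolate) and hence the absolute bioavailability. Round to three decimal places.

F = 0.369

Trapezoidal AUC_0→9.25 (oral suspension):
  [0→1]: (0.00+9.50)/2 × 1 = 4.75
  [1→5]: (9.50+3.55)/2 × 4 = 26.1
  [5→9]: (3.55+1.14)/2 × 4 = 9.38
  [9→9.25]: (1.14+1.06)/2 × 0.25 = 0.275
  Sum = 40.505 µg/mL·hr
F = (AUC_ev/D_ev)/(AUC_iv/D_iv) = (40.505/500)/(43.9/200) = 0.08101/0.2195 = 0.3691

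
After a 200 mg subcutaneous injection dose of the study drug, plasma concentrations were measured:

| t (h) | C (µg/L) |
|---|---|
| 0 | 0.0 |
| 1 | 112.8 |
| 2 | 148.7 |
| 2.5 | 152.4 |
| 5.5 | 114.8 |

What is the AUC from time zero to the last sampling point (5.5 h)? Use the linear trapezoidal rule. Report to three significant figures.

Trapezoidal AUC_0→5.5:
  [0→1]: (0.0+112.8)/2 × 1 = 56.4
  [1→2]: (112.8+148.7)/2 × 1 = 130.75
  [2→2.5]: (148.7+152.4)/2 × 0.5 = 75.275
  [2.5→5.5]: (152.4+114.8)/2 × 3 = 400.8
  Sum = 663.225 µg/L·h

AUC = 663 µg/L·h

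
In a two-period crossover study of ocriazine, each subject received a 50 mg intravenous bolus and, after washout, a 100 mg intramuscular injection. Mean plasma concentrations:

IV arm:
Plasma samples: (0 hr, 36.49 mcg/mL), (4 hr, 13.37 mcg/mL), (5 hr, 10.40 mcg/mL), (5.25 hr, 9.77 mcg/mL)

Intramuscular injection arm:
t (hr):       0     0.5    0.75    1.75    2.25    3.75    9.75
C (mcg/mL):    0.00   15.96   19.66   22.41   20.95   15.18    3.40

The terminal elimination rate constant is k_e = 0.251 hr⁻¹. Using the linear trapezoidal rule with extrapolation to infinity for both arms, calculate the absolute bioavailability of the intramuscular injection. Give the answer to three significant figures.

Trapezoidal AUC_0→5.25 (IV):
  [0→4]: (36.49+13.37)/2 × 4 = 99.72
  [4→5]: (13.37+10.40)/2 × 1 = 11.885
  [5→5.25]: (10.40+9.77)/2 × 0.25 = 2.52125
  Sum = 114.12625 mcg/mL·hr
IV tail: 9.77/0.251 = 38.924; AUC_iv,0→∞ = 114.12625 + 38.924 = 153.05025 mcg/mL·hr
Trapezoidal AUC_0→9.75 (intramuscular injection):
  [0→0.5]: (0.00+15.96)/2 × 0.5 = 3.99
  [0.5→0.75]: (15.96+19.66)/2 × 0.25 = 4.4525
  [0.75→1.75]: (19.66+22.41)/2 × 1 = 21.035
  [1.75→2.25]: (22.41+20.95)/2 × 0.5 = 10.84
  [2.25→3.75]: (20.95+15.18)/2 × 1.5 = 27.0975
  [3.75→9.75]: (15.18+3.40)/2 × 6 = 55.74
  Sum = 123.155 mcg/mL·hr
intramuscular injection tail: 3.40/0.251 = 13.546; AUC_ev,0→∞ = 123.155 + 13.546 = 136.701 mcg/mL·hr
F = (AUC_ev/D_ev)/(AUC_iv/D_iv) = (136.701/100)/(153.05025/50) = 1.36701/3.061005 = 0.4466

F = 0.447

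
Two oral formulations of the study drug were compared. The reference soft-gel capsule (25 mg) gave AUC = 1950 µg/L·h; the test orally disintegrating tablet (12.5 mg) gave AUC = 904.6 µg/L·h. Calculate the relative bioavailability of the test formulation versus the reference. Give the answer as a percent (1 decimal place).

F_rel = 92.8%

F_rel = (AUC_test/D_test) / (AUC_ref/D_ref)
      = (904.6/12.5) / (1950/25)
      = 72.368 / 78 = 0.9278 = 92.78%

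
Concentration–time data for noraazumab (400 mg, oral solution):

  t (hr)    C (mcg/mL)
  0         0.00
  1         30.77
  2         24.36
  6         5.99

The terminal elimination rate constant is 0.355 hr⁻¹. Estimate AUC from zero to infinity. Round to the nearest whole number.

Trapezoidal AUC_0→6:
  [0→1]: (0.00+30.77)/2 × 1 = 15.385
  [1→2]: (30.77+24.36)/2 × 1 = 27.565
  [2→6]: (24.36+5.99)/2 × 4 = 60.7
  Sum = 103.65 mcg/mL·hr
Extrapolated tail: C_last / k_e = 5.99 / 0.355 = 16.873
AUC_0→∞ = 103.65 + 16.873 = 120.523 mcg/mL·hr

AUC = 121 mcg/mL·hr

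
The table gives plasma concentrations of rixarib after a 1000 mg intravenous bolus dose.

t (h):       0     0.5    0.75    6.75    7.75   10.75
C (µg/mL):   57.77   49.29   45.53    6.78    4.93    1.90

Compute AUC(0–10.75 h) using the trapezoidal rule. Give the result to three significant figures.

AUC = 212 µg/mL·h

Trapezoidal AUC_0→10.75:
  [0→0.5]: (57.77+49.29)/2 × 0.5 = 26.765
  [0.5→0.75]: (49.29+45.53)/2 × 0.25 = 11.8525
  [0.75→6.75]: (45.53+6.78)/2 × 6 = 156.93
  [6.75→7.75]: (6.78+4.93)/2 × 1 = 5.855
  [7.75→10.75]: (4.93+1.90)/2 × 3 = 10.245
  Sum = 211.6475 µg/mL·h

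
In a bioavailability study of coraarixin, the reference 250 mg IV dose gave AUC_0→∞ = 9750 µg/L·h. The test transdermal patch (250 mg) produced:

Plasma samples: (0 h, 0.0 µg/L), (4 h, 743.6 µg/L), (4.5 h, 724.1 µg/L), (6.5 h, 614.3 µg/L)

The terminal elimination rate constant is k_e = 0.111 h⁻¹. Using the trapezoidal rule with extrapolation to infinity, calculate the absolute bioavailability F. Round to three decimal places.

Trapezoidal AUC_0→6.5 (transdermal patch):
  [0→4]: (0.0+743.6)/2 × 4 = 1487.2
  [4→4.5]: (743.6+724.1)/2 × 0.5 = 366.925
  [4.5→6.5]: (724.1+614.3)/2 × 2 = 1338.4
  Sum = 3192.525 µg/L·h
Tail: C_last/k_e = 614.3/0.111 = 5534.234
AUC_0→∞ (transdermal patch) = 3192.525 + 5534.234 = 8726.759 µg/L·h
F = (AUC_ev/D_ev)/(AUC_iv/D_iv) = (8726.759/250)/(9750/250) = 34.907036/39 = 0.8951

F = 0.895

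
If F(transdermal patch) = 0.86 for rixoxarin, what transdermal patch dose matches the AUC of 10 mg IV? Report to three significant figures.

For equal systemic exposure: F × D_ev = D_iv
D_ev = D_iv / F = 10 / 0.86 = 11.6279 mg

D_transdermal = 11.6 mg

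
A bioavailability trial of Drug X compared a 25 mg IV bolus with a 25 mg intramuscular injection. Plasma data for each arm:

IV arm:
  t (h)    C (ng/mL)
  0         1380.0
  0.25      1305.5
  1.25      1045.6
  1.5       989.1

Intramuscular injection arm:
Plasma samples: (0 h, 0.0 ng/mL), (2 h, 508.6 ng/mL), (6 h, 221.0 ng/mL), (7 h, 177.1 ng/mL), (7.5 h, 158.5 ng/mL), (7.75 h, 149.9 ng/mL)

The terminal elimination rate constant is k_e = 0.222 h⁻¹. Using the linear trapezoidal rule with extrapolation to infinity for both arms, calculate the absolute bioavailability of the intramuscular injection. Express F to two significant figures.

F = 0.48

Trapezoidal AUC_0→1.5 (IV):
  [0→0.25]: (1380.0+1305.5)/2 × 0.25 = 335.6875
  [0.25→1.25]: (1305.5+1045.6)/2 × 1 = 1175.55
  [1.25→1.5]: (1045.6+989.1)/2 × 0.25 = 254.3375
  Sum = 1765.575 ng/mL·h
IV tail: 989.1/0.222 = 4455.405; AUC_iv,0→∞ = 1765.575 + 4455.405 = 6220.98 ng/mL·h
Trapezoidal AUC_0→7.75 (intramuscular injection):
  [0→2]: (0.0+508.6)/2 × 2 = 508.6
  [2→6]: (508.6+221.0)/2 × 4 = 1459.2
  [6→7]: (221.0+177.1)/2 × 1 = 199.05
  [7→7.5]: (177.1+158.5)/2 × 0.5 = 83.9
  [7.5→7.75]: (158.5+149.9)/2 × 0.25 = 38.55
  Sum = 2289.3 ng/mL·h
intramuscular injection tail: 149.9/0.222 = 675.225; AUC_ev,0→∞ = 2289.3 + 675.225 = 2964.525 ng/mL·h
F = (AUC_ev/D_ev)/(AUC_iv/D_iv) = (2964.525/25)/(6220.98/25) = 118.581/248.8392 = 0.4765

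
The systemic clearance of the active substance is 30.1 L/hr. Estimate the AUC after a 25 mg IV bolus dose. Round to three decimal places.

AUC = 0.831 mg/L·hr

AUC_0→∞ = Dose_iv / CL
        = 25 / 30.1 = 0.830565 mg/L·hr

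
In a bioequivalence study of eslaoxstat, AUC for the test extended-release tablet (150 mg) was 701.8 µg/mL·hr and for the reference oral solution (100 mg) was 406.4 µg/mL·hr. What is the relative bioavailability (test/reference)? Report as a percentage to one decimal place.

F_rel = 115.1%

F_rel = (AUC_test/D_test) / (AUC_ref/D_ref)
      = (701.8/150) / (406.4/100)
      = 4.67867 / 4.064 = 1.1512 = 115.12%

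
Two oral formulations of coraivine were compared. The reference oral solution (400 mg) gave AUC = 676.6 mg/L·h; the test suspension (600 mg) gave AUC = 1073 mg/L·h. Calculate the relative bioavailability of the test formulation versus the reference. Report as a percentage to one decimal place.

F_rel = (AUC_test/D_test) / (AUC_ref/D_ref)
      = (1073/600) / (676.6/400)
      = 1.78833 / 1.6915 = 1.0572 = 105.72%

F_rel = 105.7%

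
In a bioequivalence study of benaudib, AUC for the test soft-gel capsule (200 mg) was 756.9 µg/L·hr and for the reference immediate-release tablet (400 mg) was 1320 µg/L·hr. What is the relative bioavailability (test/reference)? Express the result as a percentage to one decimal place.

F_rel = (AUC_test/D_test) / (AUC_ref/D_ref)
      = (756.9/200) / (1320/400)
      = 3.7845 / 3.3 = 1.1468 = 114.68%

F_rel = 114.7%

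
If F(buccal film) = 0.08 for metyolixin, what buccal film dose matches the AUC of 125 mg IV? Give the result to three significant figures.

For equal systemic exposure: F × D_ev = D_iv
D_ev = D_iv / F = 125 / 0.08 = 1562.5 mg

D_buccal = 1560 mg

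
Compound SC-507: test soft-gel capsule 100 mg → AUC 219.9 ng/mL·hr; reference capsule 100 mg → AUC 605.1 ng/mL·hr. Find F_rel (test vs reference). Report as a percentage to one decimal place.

F_rel = 36.3%

F_rel = (AUC_test/D_test) / (AUC_ref/D_ref)
      = (219.9/100) / (605.1/100)
      = 2.199 / 6.051 = 0.3634 = 36.34%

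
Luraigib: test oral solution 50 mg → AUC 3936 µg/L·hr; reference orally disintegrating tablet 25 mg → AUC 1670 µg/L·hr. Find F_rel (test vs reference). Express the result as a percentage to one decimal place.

F_rel = 117.8%

F_rel = (AUC_test/D_test) / (AUC_ref/D_ref)
      = (3936/50) / (1670/25)
      = 78.72 / 66.8 = 1.1784 = 117.84%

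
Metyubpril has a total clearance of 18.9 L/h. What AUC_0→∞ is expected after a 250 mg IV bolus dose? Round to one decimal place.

AUC = 13.2 mg/L·h

AUC_0→∞ = Dose_iv / CL
        = 250 / 18.9 = 13.2275 mg/L·h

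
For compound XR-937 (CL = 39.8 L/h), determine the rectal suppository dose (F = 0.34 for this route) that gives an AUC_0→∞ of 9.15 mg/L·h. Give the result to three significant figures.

Dose = 1070 mg

Dose = CL × AUC_0→∞ / F
     = 39.8 × 9.15 / 0.34 = 1071.09 mg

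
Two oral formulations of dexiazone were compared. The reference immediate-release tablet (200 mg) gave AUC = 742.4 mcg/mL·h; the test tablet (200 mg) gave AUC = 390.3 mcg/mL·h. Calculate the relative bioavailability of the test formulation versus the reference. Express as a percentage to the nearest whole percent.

F_rel = (AUC_test/D_test) / (AUC_ref/D_ref)
      = (390.3/200) / (742.4/200)
      = 1.9515 / 3.712 = 0.5257 = 52.57%

F_rel = 53%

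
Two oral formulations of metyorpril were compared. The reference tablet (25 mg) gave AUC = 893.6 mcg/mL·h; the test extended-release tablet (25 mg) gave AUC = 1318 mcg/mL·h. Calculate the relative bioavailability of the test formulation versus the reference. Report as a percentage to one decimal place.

F_rel = 147.5%

F_rel = (AUC_test/D_test) / (AUC_ref/D_ref)
      = (1318/25) / (893.6/25)
      = 52.72 / 35.744 = 1.4749 = 147.49%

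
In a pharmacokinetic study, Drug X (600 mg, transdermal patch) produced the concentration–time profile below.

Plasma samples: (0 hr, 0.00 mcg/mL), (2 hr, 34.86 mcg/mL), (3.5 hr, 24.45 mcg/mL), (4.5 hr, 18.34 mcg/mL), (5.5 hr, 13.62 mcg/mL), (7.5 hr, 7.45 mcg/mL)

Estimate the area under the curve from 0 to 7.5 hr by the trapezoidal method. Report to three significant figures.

AUC = 138 mcg/mL·hr

Trapezoidal AUC_0→7.5:
  [0→2]: (0.00+34.86)/2 × 2 = 34.86
  [2→3.5]: (34.86+24.45)/2 × 1.5 = 44.4825
  [3.5→4.5]: (24.45+18.34)/2 × 1 = 21.395
  [4.5→5.5]: (18.34+13.62)/2 × 1 = 15.98
  [5.5→7.5]: (13.62+7.45)/2 × 2 = 21.07
  Sum = 137.7875 mcg/mL·hr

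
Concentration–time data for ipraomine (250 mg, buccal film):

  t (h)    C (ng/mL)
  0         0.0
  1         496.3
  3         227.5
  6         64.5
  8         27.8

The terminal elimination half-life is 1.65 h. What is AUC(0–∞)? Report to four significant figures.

AUC = 1568 ng/mL·h

Trapezoidal AUC_0→8:
  [0→1]: (0.0+496.3)/2 × 1 = 248.15
  [1→3]: (496.3+227.5)/2 × 2 = 723.8
  [3→6]: (227.5+64.5)/2 × 3 = 438.0
  [6→8]: (64.5+27.8)/2 × 2 = 92.3
  Sum = 1502.25 ng/mL·h
k_e = ln2 / t½ = 0.693147 / 1.65 = 0.4201 h^-1
Extrapolated tail: C_last / k_e = 27.8 / 0.4201 = 66.175
AUC_0→∞ = 1502.25 + 66.175 = 1568.425 ng/mL·h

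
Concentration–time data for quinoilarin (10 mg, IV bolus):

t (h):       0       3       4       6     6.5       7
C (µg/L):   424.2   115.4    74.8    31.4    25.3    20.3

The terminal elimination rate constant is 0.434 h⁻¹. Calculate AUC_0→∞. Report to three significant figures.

Trapezoidal AUC_0→7:
  [0→3]: (424.2+115.4)/2 × 3 = 809.4
  [3→4]: (115.4+74.8)/2 × 1 = 95.1
  [4→6]: (74.8+31.4)/2 × 2 = 106.2
  [6→6.5]: (31.4+25.3)/2 × 0.5 = 14.175
  [6.5→7]: (25.3+20.3)/2 × 0.5 = 11.4
  Sum = 1036.275 µg/L·h
Extrapolated tail: C_last / k_e = 20.3 / 0.434 = 46.774
AUC_0→∞ = 1036.275 + 46.774 = 1083.049 µg/L·h

AUC = 1080 µg/L·h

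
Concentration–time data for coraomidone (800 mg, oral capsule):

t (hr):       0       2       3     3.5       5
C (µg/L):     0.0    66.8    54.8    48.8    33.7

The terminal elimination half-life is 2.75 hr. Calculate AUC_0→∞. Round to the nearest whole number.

Trapezoidal AUC_0→5:
  [0→2]: (0.0+66.8)/2 × 2 = 66.8
  [2→3]: (66.8+54.8)/2 × 1 = 60.8
  [3→3.5]: (54.8+48.8)/2 × 0.5 = 25.9
  [3.5→5]: (48.8+33.7)/2 × 1.5 = 61.875
  Sum = 215.375 µg/L·hr
k_e = ln2 / t½ = 0.693147 / 2.75 = 0.2521 hr^-1
Extrapolated tail: C_last / k_e = 33.7 / 0.2521 = 133.677
AUC_0→∞ = 215.375 + 133.677 = 349.052 µg/L·hr

AUC = 349 µg/L·hr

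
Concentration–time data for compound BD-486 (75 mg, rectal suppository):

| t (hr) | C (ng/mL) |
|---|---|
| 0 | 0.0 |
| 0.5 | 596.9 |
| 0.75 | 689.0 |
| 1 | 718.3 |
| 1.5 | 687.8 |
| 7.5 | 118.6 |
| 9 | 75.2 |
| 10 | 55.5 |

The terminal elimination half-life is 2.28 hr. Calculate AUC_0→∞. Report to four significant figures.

AUC = 3650 ng/mL·hr

Trapezoidal AUC_0→10:
  [0→0.5]: (0.0+596.9)/2 × 0.5 = 149.225
  [0.5→0.75]: (596.9+689.0)/2 × 0.25 = 160.7375
  [0.75→1]: (689.0+718.3)/2 × 0.25 = 175.9125
  [1→1.5]: (718.3+687.8)/2 × 0.5 = 351.525
  [1.5→7.5]: (687.8+118.6)/2 × 6 = 2419.2
  [7.5→9]: (118.6+75.2)/2 × 1.5 = 145.35
  [9→10]: (75.2+55.5)/2 × 1 = 65.35
  Sum = 3467.3 ng/mL·hr
k_e = ln2 / t½ = 0.693147 / 2.28 = 0.3040 hr^-1
Extrapolated tail: C_last / k_e = 55.5 / 0.304 = 182.566
AUC_0→∞ = 3467.3 + 182.566 = 3649.866 ng/mL·hr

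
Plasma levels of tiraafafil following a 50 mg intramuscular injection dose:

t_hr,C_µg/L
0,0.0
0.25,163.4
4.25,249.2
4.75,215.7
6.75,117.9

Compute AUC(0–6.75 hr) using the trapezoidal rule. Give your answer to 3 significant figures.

Trapezoidal AUC_0→6.75:
  [0→0.25]: (0.0+163.4)/2 × 0.25 = 20.425
  [0.25→4.25]: (163.4+249.2)/2 × 4 = 825.2
  [4.25→4.75]: (249.2+215.7)/2 × 0.5 = 116.225
  [4.75→6.75]: (215.7+117.9)/2 × 2 = 333.6
  Sum = 1295.45 µg/L·hr

AUC = 1300 µg/L·hr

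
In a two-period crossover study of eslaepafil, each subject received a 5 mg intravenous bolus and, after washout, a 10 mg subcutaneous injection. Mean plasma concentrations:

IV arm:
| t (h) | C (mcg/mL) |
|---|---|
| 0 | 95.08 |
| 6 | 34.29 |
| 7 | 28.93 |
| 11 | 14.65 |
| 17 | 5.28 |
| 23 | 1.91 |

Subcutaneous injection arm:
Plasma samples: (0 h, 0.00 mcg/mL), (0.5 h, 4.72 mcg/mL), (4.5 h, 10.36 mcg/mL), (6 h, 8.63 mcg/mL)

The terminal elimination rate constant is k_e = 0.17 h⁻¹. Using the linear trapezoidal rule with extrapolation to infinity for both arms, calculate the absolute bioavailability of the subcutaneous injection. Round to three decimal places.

Trapezoidal AUC_0→23 (IV):
  [0→6]: (95.08+34.29)/2 × 6 = 388.11
  [6→7]: (34.29+28.93)/2 × 1 = 31.61
  [7→11]: (28.93+14.65)/2 × 4 = 87.16
  [11→17]: (14.65+5.28)/2 × 6 = 59.79
  [17→23]: (5.28+1.91)/2 × 6 = 21.57
  Sum = 588.24 mcg/mL·h
IV tail: 1.91/0.17 = 11.235; AUC_iv,0→∞ = 588.24 + 11.235 = 599.475 mcg/mL·h
Trapezoidal AUC_0→6 (subcutaneous injection):
  [0→0.5]: (0.00+4.72)/2 × 0.5 = 1.18
  [0.5→4.5]: (4.72+10.36)/2 × 4 = 30.16
  [4.5→6]: (10.36+8.63)/2 × 1.5 = 14.2425
  Sum = 45.5825 mcg/mL·h
subcutaneous injection tail: 8.63/0.17 = 50.765; AUC_ev,0→∞ = 45.5825 + 50.765 = 96.3475 mcg/mL·h
F = (AUC_ev/D_ev)/(AUC_iv/D_iv) = (96.3475/10)/(599.475/5) = 9.63475/119.895 = 0.0804

F = 0.080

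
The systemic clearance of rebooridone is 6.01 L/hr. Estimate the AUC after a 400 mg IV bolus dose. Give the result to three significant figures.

AUC = 66.6 mg/L·hr

AUC_0→∞ = Dose_iv / CL
        = 400 / 6.01 = 66.5557 mg/L·hr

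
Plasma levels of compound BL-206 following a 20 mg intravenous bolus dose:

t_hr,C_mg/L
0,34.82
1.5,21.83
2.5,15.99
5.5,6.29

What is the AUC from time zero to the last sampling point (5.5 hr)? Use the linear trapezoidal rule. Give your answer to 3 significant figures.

Trapezoidal AUC_0→5.5:
  [0→1.5]: (34.82+21.83)/2 × 1.5 = 42.4875
  [1.5→2.5]: (21.83+15.99)/2 × 1 = 18.91
  [2.5→5.5]: (15.99+6.29)/2 × 3 = 33.42
  Sum = 94.8175 mg/L·hr

AUC = 94.8 mg/L·hr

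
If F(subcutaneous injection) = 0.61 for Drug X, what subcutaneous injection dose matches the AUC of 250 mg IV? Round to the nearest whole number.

For equal systemic exposure: F × D_ev = D_iv
D_ev = D_iv / F = 250 / 0.61 = 409.836 mg

D_subcutaneous = 410 mg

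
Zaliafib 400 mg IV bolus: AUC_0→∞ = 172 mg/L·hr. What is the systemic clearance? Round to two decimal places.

CL = 2.33 L/hr

CL = Dose_iv / AUC_0→∞
   = 400 / 172 = 2.32558 L/hr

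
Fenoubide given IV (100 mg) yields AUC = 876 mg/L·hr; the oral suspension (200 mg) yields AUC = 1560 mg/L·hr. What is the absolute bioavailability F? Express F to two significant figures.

F = (AUC_ev / D_ev) / (AUC_iv / D_iv)
  = (1560/200) / (876/100)
  = 7.8 / 8.76 = 0.8904

F = 0.89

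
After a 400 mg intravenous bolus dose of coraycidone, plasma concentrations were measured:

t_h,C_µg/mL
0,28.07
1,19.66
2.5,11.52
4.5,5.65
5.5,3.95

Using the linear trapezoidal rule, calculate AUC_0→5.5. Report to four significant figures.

Trapezoidal AUC_0→5.5:
  [0→1]: (28.07+19.66)/2 × 1 = 23.865
  [1→2.5]: (19.66+11.52)/2 × 1.5 = 23.385
  [2.5→4.5]: (11.52+5.65)/2 × 2 = 17.17
  [4.5→5.5]: (5.65+3.95)/2 × 1 = 4.8
  Sum = 69.22 µg/mL·h

AUC = 69.22 µg/mL·h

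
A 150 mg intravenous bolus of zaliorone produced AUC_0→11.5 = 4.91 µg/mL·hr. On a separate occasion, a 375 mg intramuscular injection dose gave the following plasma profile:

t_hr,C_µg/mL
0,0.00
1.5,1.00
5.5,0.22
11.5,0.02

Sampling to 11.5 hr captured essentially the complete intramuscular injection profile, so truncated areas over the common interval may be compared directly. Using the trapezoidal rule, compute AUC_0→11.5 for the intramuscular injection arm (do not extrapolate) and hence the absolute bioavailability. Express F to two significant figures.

Trapezoidal AUC_0→11.5 (intramuscular injection):
  [0→1.5]: (0.00+1.00)/2 × 1.5 = 0.75
  [1.5→5.5]: (1.00+0.22)/2 × 4 = 2.44
  [5.5→11.5]: (0.22+0.02)/2 × 6 = 0.72
  Sum = 3.91 µg/mL·hr
F = (AUC_ev/D_ev)/(AUC_iv/D_iv) = (3.91/375)/(4.91/150) = 0.0104267/0.0327333 = 0.3185

F = 0.32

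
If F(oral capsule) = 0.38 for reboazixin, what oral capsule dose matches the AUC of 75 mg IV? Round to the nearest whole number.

For equal systemic exposure: F × D_ev = D_iv
D_ev = D_iv / F = 75 / 0.38 = 197.368 mg

D_oral = 197 mg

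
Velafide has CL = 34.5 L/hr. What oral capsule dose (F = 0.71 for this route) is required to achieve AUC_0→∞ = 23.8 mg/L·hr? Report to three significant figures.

Dose = CL × AUC_0→∞ / F
     = 34.5 × 23.8 / 0.71 = 1156.48 mg

Dose = 1160 mg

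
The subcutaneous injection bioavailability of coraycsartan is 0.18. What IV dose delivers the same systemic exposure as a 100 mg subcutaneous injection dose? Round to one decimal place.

D_iv = 18.0 mg

Systemic exposure from an extravascular dose = F × D_ev, so the equivalent IV dose is F × D_ev.
D_iv = F × D_ev = 0.18 × 100 = 18 mg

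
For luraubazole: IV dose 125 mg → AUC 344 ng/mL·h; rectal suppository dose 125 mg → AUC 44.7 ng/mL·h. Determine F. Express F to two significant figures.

F = (AUC_ev / D_ev) / (AUC_iv / D_iv)
  = (44.7/125) / (344/125)
  = 0.3576 / 2.752 = 0.1299

F = 0.13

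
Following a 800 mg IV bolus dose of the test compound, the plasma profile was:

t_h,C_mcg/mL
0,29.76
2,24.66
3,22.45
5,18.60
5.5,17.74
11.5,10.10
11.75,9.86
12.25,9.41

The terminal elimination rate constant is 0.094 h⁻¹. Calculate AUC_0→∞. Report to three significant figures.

Trapezoidal AUC_0→12.25:
  [0→2]: (29.76+24.66)/2 × 2 = 54.42
  [2→3]: (24.66+22.45)/2 × 1 = 23.555
  [3→5]: (22.45+18.60)/2 × 2 = 41.05
  [5→5.5]: (18.60+17.74)/2 × 0.5 = 9.085
  [5.5→11.5]: (17.74+10.10)/2 × 6 = 83.52
  [11.5→11.75]: (10.10+9.86)/2 × 0.25 = 2.495
  [11.75→12.25]: (9.86+9.41)/2 × 0.5 = 4.8175
  Sum = 218.9425 mcg/mL·h
Extrapolated tail: C_last / k_e = 9.41 / 0.094 = 100.106
AUC_0→∞ = 218.9425 + 100.106 = 319.0485 mcg/mL·h

AUC = 319 mcg/mL·h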